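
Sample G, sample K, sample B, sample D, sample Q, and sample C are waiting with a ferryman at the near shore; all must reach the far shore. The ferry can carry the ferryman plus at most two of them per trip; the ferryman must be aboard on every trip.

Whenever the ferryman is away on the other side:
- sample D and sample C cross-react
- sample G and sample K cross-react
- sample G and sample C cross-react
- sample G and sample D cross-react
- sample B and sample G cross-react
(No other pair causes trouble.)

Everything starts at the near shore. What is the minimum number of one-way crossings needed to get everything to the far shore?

Counting alone: the ferryman can take at most 2 across per trip to the far shore, so moving all 6 needs at least 3 loaded trips out, with a return between consecutive ones — at least 5 crossings.
The safety rule pushes this higher. Following every safe sequence of crossings, the most of the 6 that can be at the far shore as the ferry arrives there on crossings 5, 7 is 4, 5 respectively — never all 6.
So no plan with fewer than 9 crossings exists, and this one achieves 9:
1. Ferryman goes to the far shore with sample D and sample G.
2. Ferryman goes back to the near shore with sample G.
3. Ferryman goes to the far shore with sample G and sample K.
4. Ferryman goes back to the near shore with sample G.
5. Ferryman goes to the far shore with sample B and sample G.
6. Ferryman goes back to the near shore with sample G.
7. Ferryman goes to the far shore with sample G and sample Q.
8. Ferryman goes back to the near shore with sample G.
9. Ferryman goes to the far shore with sample C and sample G.

9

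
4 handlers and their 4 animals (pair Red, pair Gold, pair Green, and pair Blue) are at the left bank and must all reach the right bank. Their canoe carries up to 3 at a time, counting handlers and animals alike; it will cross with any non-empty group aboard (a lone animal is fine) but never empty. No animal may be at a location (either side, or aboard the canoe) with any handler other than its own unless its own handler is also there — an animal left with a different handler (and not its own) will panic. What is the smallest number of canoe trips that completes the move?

Counting alone: each trip to the right bank takes at most 3 across and each return brings at least 1 back, so after t trips out (and t−1 returns) at most 3t − (t−1) of the 8 are across; that first reaches 8 at t = 4, so at least 7 crossings are needed.
The safety rule pushes this higher. Following every safe sequence of crossings, the most of the 8 that can be at the right bank as the canoe arrives there on crossing 7 is 7 — never all 8.
So no plan with fewer than 9 crossings exists, and this one achieves 9:
1. animal Red and handler Red cross → the right bank.
2. handler Red crosses ← the left bank.
3. animal Gold, handler Gold, and handler Red cross → the right bank.
4. animal Red and handler Red cross ← the left bank.
5. handler Blue, handler Green, and handler Red cross → the right bank.
6. animal Gold crosses ← the left bank.
7. animal Gold and animal Red cross → the right bank.
8. animal Red crosses ← the left bank.
9. animal Blue, animal Green, and animal Red cross → the right bank.

9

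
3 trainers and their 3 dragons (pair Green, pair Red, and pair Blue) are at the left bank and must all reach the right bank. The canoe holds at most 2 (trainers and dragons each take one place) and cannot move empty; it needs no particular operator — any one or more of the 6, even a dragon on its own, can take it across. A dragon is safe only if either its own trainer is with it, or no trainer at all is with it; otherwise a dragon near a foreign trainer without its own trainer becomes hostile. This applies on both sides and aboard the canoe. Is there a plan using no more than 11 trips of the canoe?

Yes

Yes — this plan uses 11 crossings (≤ 11):
1. dragon Green and trainer Green cross → the right bank.
2. trainer Green crosses ← the left bank.
3. dragon Blue and dragon Red cross → the right bank.
4. dragon Green crosses ← the left bank.
5. trainer Blue and trainer Red cross → the right bank.
6. dragon Red and trainer Red cross ← the left bank.
7. trainer Green and trainer Red cross → the right bank.
8. dragon Blue crosses ← the left bank.
9. dragon Green and dragon Red cross → the right bank.
10. trainer Blue crosses ← the left bank.
11. dragon Blue and trainer Blue cross → the right bank.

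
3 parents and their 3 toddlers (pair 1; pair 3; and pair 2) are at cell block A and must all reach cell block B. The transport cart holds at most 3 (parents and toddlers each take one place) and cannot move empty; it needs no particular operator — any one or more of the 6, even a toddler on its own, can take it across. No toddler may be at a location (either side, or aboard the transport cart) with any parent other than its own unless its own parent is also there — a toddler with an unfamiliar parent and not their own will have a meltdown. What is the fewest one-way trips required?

Counting alone: each trip to cell block B takes at most 3 across and each return brings at least 1 back, so after t trips out (and t−1 returns) at most 3t − (t−1) of the 6 are across; that first reaches 6 at t = 3, so at least 5 crossings are needed.
The plan below uses exactly 5 crossings, so it is optimal:
1. parent 1 and toddler 1 cross → cell block B.
2. parent 1 crosses ← cell block A.
3. parent 1, parent 2, and parent 3 cross → cell block B.
4. toddler 1 crosses ← cell block A.
5. toddler 1, toddler 2, and toddler 3 cross → cell block B.

5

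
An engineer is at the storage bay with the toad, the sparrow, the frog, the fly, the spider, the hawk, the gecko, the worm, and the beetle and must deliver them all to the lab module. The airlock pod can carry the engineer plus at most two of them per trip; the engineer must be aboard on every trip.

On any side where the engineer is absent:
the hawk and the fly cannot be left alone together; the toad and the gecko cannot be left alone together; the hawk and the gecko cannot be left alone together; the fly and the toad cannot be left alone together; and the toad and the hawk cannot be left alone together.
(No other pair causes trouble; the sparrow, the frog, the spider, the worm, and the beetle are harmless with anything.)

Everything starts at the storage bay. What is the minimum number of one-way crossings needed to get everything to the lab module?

15

Counting alone: the engineer can take at most 2 across per trip to the lab module, so moving all 9 needs at least 5 loaded trips out, with a return between consecutive ones — at least 9 crossings.
The safety rule pushes this higher. Following every safe sequence of crossings, the most of the 9 that can be at the lab module as the airlock pod arrives there on crossings 9, 11, 13 is 6, 7, 8 respectively — never all 9.
So no plan with fewer than 15 crossings exists, and this one achieves 15:
1. Engineer goes to the lab module with the hawk and the toad.  [the storage bay: the beetle, the fly, the frog, the gecko, the sparrow, the spider, the worm | the lab module: the hawk, the toad]
2. Engineer goes back to the storage bay with the toad.  [the storage bay: the beetle, the fly, the frog, the gecko, the sparrow, the spider, the toad, the worm | the lab module: the hawk]
3. Engineer goes to the lab module with the sparrow and the toad.  [the storage bay: the beetle, the fly, the frog, the gecko, the spider, the worm | the lab module: the hawk, the sparrow, the toad]
4. Engineer goes back to the storage bay with the toad.  [the storage bay: the beetle, the fly, the frog, the gecko, the spider, the toad, the worm | the lab module: the hawk, the sparrow]
5. Engineer goes to the lab module with the frog and the toad.  [the storage bay: the beetle, the fly, the gecko, the spider, the worm | the lab module: the frog, the hawk, the sparrow, the toad]
6. Engineer goes back to the storage bay with the toad.  [the storage bay: the beetle, the fly, the gecko, the spider, the toad, the worm | the lab module: the frog, the hawk, the sparrow]
7. Engineer goes to the lab module with the spider and the toad.  [the storage bay: the beetle, the fly, the gecko, the worm | the lab module: the frog, the hawk, the sparrow, the spider, the toad]
8. Engineer goes back to the storage bay with the toad.  [the storage bay: the beetle, the fly, the gecko, the toad, the worm | the lab module: the frog, the hawk, the sparrow, the spider]
9. Engineer goes to the lab module with the toad and the worm.  [the storage bay: the beetle, the fly, the gecko | the lab module: the frog, the hawk, the sparrow, the spider, the toad, the worm]
10. Engineer goes back to the storage bay with the toad.  [the storage bay: the beetle, the fly, the gecko, the toad | the lab module: the frog, the hawk, the sparrow, the spider, the worm]
11. Engineer goes to the lab module with the beetle and the toad.  [the storage bay: the fly, the gecko | the lab module: the beetle, the frog, the hawk, the sparrow, the spider, the toad, the worm]
12. Engineer goes back to the storage bay with the toad.  [the storage bay: the fly, the gecko, the toad | the lab module: the beetle, the frog, the hawk, the sparrow, the spider, the worm]
13. Engineer goes to the lab module with the fly and the gecko.  [the storage bay: the toad | the lab module: the beetle, the fly, the frog, the gecko, the hawk, the sparrow, the spider, the worm]
14. Engineer goes back to the storage bay with the hawk.  [the storage bay: the hawk, the toad | the lab module: the beetle, the fly, the frog, the gecko, the sparrow, the spider, the worm]
15. Engineer goes to the lab module with the hawk and the toad.  [the storage bay: — | the lab module: the beetle, the fly, the frog, the gecko, the hawk, the sparrow, the spider, the toad, the worm]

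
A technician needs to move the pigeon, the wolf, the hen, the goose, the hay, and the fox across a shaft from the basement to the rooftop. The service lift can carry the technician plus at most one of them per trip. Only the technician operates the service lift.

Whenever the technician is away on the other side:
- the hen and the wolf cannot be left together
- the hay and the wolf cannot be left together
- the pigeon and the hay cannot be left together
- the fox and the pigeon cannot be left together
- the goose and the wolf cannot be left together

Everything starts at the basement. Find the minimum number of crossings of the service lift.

Whatever the first load, the items left behind include a forbidden pair without the technician. No opening move is safe, so no plan exists.

impossible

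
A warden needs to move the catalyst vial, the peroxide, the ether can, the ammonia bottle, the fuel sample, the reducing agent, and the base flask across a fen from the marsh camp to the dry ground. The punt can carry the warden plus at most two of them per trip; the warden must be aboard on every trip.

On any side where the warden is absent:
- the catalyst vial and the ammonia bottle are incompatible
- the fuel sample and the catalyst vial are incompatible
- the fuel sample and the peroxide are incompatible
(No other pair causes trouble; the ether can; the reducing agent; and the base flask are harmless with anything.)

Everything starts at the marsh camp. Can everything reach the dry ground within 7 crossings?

Yes

Yes — this plan uses 7 crossings (≤ 7):
1. Warden goes to the dry ground with the catalyst vial and the peroxide.
2. Warden goes back to the marsh camp alone.
3. Warden goes to the dry ground with the ether can.
4. Warden goes back to the marsh camp alone.
5. Warden goes to the dry ground with the base flask and the reducing agent.
6. Warden goes back to the marsh camp alone.
7. Warden goes to the dry ground with the ammonia bottle and the fuel sample.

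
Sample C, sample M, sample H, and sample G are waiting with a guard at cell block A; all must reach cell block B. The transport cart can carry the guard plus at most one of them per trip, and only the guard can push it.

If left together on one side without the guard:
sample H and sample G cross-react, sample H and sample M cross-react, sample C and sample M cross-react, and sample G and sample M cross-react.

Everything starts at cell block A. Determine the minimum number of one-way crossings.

impossible

Whatever the first load, the items left behind include a forbidden pair without the guard. No opening move is safe, so no plan exists.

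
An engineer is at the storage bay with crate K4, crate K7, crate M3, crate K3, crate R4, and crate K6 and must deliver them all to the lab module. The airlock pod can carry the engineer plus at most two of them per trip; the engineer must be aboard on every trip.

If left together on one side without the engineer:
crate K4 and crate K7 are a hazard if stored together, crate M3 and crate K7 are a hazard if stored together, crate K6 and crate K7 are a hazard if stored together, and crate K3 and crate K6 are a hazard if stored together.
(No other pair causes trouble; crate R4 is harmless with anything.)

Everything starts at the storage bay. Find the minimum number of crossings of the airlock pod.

7

Counting alone: the engineer can take at most 2 across per trip to the lab module, so moving all 6 needs at least 3 loaded trips out, with a return between consecutive ones — at least 5 crossings.
The safety rule pushes this higher. Following every safe sequence of crossings, the most of the 6 that can be at the lab module as the airlock pod arrives there on crossing 5 is 5 — never all 6.
So no plan with fewer than 7 crossings exists, and this one achieves 7:
1. Engineer goes to the lab module with crate K3 and crate K7.
2. Engineer goes back to the storage bay alone.
3. Engineer goes to the lab module with crate R4.
4. Engineer goes back to the storage bay alone.
5. Engineer goes to the lab module with crate K4 and crate M3.
6. Engineer goes back to the storage bay with crate K7.
7. Engineer goes to the lab module with crate K6 and crate K7.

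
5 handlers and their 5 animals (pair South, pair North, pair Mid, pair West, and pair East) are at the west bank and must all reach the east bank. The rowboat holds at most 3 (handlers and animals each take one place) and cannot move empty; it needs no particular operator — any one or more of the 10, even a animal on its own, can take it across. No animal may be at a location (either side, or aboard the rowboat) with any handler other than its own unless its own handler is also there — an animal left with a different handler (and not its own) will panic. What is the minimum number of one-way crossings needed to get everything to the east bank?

11

Counting alone: each trip to the east bank takes at most 3 across and each return brings at least 1 back, so after t trips out (and t−1 returns) at most 3t − (t−1) of the 10 are across; that first reaches 10 at t = 5, so at least 9 crossings are needed.
The safety rule pushes this higher. Following every safe sequence of crossings, the most of the 10 that can be at the east bank as the rowboat arrives there on crossing 9 is 9 — never all 10.
So no plan with fewer than 11 crossings exists, and this one achieves 11:
1. animal South and handler South cross → the east bank.
2. handler South crosses ← the west bank.
3. animal Mid, animal North, and animal West cross → the east bank.
4. animal South crosses ← the west bank.
5. handler Mid, handler North, and handler West cross → the east bank.
6. animal North and handler North cross ← the west bank.
7. handler East, handler North, and handler South cross → the east bank.
8. animal Mid crosses ← the west bank.
9. animal North and animal South cross → the east bank.
10. animal South crosses ← the west bank.
11. animal East, animal Mid, and animal South cross → the east bank.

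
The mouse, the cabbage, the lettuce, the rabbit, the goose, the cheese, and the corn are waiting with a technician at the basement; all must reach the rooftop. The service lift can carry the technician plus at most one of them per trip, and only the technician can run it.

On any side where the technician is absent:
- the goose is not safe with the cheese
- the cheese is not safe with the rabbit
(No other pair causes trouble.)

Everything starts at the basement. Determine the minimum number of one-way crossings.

15

Counting alone: the technician can take at most 1 across per trip to the rooftop, so moving all 7 needs at least 7 loaded trips out, with a return between consecutive ones — at least 13 crossings.
The safety rule pushes this higher. Following every safe sequence of crossings, the most of the 7 that can be at the rooftop as the service lift arrives there on crossing 13 is 6 — never all 7.
So no plan with fewer than 15 crossings exists, and this one achieves 15:
1. Technician goes to the rooftop with the cheese.  [the basement: the cabbage, the corn, the goose, the lettuce, the mouse, the rabbit | the rooftop: the cheese]
2. Technician goes back to the basement alone.  [the basement: the cabbage, the corn, the goose, the lettuce, the mouse, the rabbit | the rooftop: the cheese]
3. Technician goes to the rooftop with the mouse.  [the basement: the cabbage, the corn, the goose, the lettuce, the rabbit | the rooftop: the cheese, the mouse]
4. Technician goes back to the basement alone.  [the basement: the cabbage, the corn, the goose, the lettuce, the rabbit | the rooftop: the cheese, the mouse]
5. Technician goes to the rooftop with the cabbage.  [the basement: the corn, the goose, the lettuce, the rabbit | the rooftop: the cabbage, the cheese, the mouse]
6. Technician goes back to the basement alone.  [the basement: the corn, the goose, the lettuce, the rabbit | the rooftop: the cabbage, the cheese, the mouse]
7. Technician goes to the rooftop with the lettuce.  [the basement: the corn, the goose, the rabbit | the rooftop: the cabbage, the cheese, the lettuce, the mouse]
8. Technician goes back to the basement alone.  [the basement: the corn, the goose, the rabbit | the rooftop: the cabbage, the cheese, the lettuce, the mouse]
9. Technician goes to the rooftop with the rabbit.  [the basement: the corn, the goose | the rooftop: the cabbage, the cheese, the lettuce, the mouse, the rabbit]
10. Technician goes back to the basement with the cheese.  [the basement: the cheese, the corn, the goose | the rooftop: the cabbage, the lettuce, the mouse, the rabbit]
11. Technician goes to the rooftop with the goose.  [the basement: the cheese, the corn | the rooftop: the cabbage, the goose, the lettuce, the mouse, the rabbit]
12. Technician goes back to the basement alone.  [the basement: the cheese, the corn | the rooftop: the cabbage, the goose, the lettuce, the mouse, the rabbit]
13. Technician goes to the rooftop with the corn.  [the basement: the cheese | the rooftop: the cabbage, the corn, the goose, the lettuce, the mouse, the rabbit]
14. Technician goes back to the basement alone.  [the basement: the cheese | the rooftop: the cabbage, the corn, the goose, the lettuce, the mouse, the rabbit]
15. Technician goes to the rooftop with the cheese.  [the basement: — | the rooftop: the cabbage, the cheese, the corn, the goose, the lettuce, the mouse, the rabbit]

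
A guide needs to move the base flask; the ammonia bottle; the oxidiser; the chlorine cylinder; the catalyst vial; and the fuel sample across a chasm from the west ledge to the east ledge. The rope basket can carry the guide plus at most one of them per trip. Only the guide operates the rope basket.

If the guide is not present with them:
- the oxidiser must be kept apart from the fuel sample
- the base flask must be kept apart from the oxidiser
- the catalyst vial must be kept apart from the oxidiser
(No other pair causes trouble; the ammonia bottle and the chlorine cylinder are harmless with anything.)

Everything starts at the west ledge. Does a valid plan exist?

No

Following every safe sequence of crossings from the start, the most of the 6 that can be at the east ledge as the rope basket arrives there on crossings 1, 3, 5, 7 is 1, 2, 3, 4 respectively; the best ever achieved is 4 of 6.
From crossing 9 on, no configuration arises that was not already reachable earlier: only 36 distinct safe configurations (who is on which side, and where the rope basket is) can ever be reached, none of them has everyone across, and every continuation just revisits them. So no valid plan exists.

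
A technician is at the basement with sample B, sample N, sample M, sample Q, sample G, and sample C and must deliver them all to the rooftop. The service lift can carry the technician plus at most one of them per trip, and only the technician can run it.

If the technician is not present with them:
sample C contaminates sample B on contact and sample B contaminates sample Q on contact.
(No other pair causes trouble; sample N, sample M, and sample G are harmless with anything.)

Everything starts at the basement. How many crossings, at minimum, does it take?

13

Counting alone: the technician can take at most 1 across per trip to the rooftop, so moving all 6 needs at least 6 loaded trips out, with a return between consecutive ones — at least 11 crossings.
The safety rule pushes this higher. Following every safe sequence of crossings, the most of the 6 that can be at the rooftop as the service lift arrives there on crossing 11 is 5 — never all 6.
So no plan with fewer than 13 crossings exists, and this one achieves 13:
1. Technician goes to the rooftop with sample B.
2. Technician goes back to the basement alone.
3. Technician goes to the rooftop with sample N.
4. Technician goes back to the basement alone.
5. Technician goes to the rooftop with sample M.
6. Technician goes back to the basement alone.
7. Technician goes to the rooftop with sample Q.
8. Technician goes back to the basement with sample B.
9. Technician goes to the rooftop with sample C.
10. Technician goes back to the basement alone.
11. Technician goes to the rooftop with sample G.
12. Technician goes back to the basement alone.
13. Technician goes to the rooftop with sample B.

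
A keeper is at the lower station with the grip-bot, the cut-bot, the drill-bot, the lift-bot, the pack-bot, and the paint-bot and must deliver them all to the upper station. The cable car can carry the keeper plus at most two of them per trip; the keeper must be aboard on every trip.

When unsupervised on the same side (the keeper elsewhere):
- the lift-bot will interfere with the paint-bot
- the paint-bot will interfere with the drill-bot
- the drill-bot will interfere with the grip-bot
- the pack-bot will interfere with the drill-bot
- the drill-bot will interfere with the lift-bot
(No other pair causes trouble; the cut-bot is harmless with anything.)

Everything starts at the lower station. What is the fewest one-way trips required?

Counting alone: the keeper can take at most 2 across per trip to the upper station, so moving all 6 needs at least 3 loaded trips out, with a return between consecutive ones — at least 5 crossings.
The safety rule pushes this higher. Following every safe sequence of crossings, the most of the 6 that can be at the upper station as the cable car arrives there on crossings 5, 7 is 4, 5 respectively — never all 6.
So no plan with fewer than 9 crossings exists, and this one achieves 9:
1. Keeper goes to the upper station with the drill-bot and the lift-bot.  [the lower station: the cut-bot, the grip-bot, the pack-bot, the paint-bot | the upper station: the drill-bot, the lift-bot]
2. Keeper goes back to the lower station with the drill-bot.  [the lower station: the cut-bot, the drill-bot, the grip-bot, the pack-bot, the paint-bot | the upper station: the lift-bot]
3. Keeper goes to the upper station with the drill-bot and the grip-bot.  [the lower station: the cut-bot, the pack-bot, the paint-bot | the upper station: the drill-bot, the grip-bot, the lift-bot]
4. Keeper goes back to the lower station with the drill-bot.  [the lower station: the cut-bot, the drill-bot, the pack-bot, the paint-bot | the upper station: the grip-bot, the lift-bot]
5. Keeper goes to the upper station with the cut-bot and the drill-bot.  [the lower station: the pack-bot, the paint-bot | the upper station: the cut-bot, the drill-bot, the grip-bot, the lift-bot]
6. Keeper goes back to the lower station with the drill-bot.  [the lower station: the drill-bot, the pack-bot, the paint-bot | the upper station: the cut-bot, the grip-bot, the lift-bot]
7. Keeper goes to the upper station with the drill-bot and the pack-bot.  [the lower station: the paint-bot | the upper station: the cut-bot, the drill-bot, the grip-bot, the lift-bot, the pack-bot]
8. Keeper goes back to the lower station with the drill-bot.  [the lower station: the drill-bot, the paint-bot | the upper station: the cut-bot, the grip-bot, the lift-bot, the pack-bot]
9. Keeper goes to the upper station with the drill-bot and the paint-bot.  [the lower station: — | the upper station: the cut-bot, the drill-bot, the grip-bot, the lift-bot, the pack-bot, the paint-bot]

9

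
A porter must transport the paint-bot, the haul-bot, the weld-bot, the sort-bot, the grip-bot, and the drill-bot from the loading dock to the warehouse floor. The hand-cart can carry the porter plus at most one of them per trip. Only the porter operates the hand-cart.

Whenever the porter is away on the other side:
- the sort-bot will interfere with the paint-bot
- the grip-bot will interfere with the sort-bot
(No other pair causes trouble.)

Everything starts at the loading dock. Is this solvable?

1. Porter goes to the warehouse floor with the sort-bot.  [the loading dock: the drill-bot, the grip-bot, the haul-bot, the paint-bot, the weld-bot | the warehouse floor: the sort-bot]
2. Porter goes back to the loading dock alone.  [the loading dock: the drill-bot, the grip-bot, the haul-bot, the paint-bot, the weld-bot | the warehouse floor: the sort-bot]
3. Porter goes to the warehouse floor with the paint-bot.  [the loading dock: the drill-bot, the grip-bot, the haul-bot, the weld-bot | the warehouse floor: the paint-bot, the sort-bot]
4. Porter goes back to the loading dock with the sort-bot.  [the loading dock: the drill-bot, the grip-bot, the haul-bot, the sort-bot, the weld-bot | the warehouse floor: the paint-bot]
5. Porter goes to the warehouse floor with the grip-bot.  [the loading dock: the drill-bot, the haul-bot, the sort-bot, the weld-bot | the warehouse floor: the grip-bot, the paint-bot]
6. Porter goes back to the loading dock alone.  [the loading dock: the drill-bot, the haul-bot, the sort-bot, the weld-bot | the warehouse floor: the grip-bot, the paint-bot]
7. Porter goes to the warehouse floor with the haul-bot.  [the loading dock: the drill-bot, the sort-bot, the weld-bot | the warehouse floor: the grip-bot, the haul-bot, the paint-bot]
8. Porter goes back to the loading dock alone.  [the loading dock: the drill-bot, the sort-bot, the weld-bot | the warehouse floor: the grip-bot, the haul-bot, the paint-bot]
9. Porter goes to the warehouse floor with the weld-bot.  [the loading dock: the drill-bot, the sort-bot | the warehouse floor: the grip-bot, the haul-bot, the paint-bot, the weld-bot]
10. Porter goes back to the loading dock alone.  [the loading dock: the drill-bot, the sort-bot | the warehouse floor: the grip-bot, the haul-bot, the paint-bot, the weld-bot]
11. Porter goes to the warehouse floor with the drill-bot.  [the loading dock: the sort-bot | the warehouse floor: the drill-bot, the grip-bot, the haul-bot, the paint-bot, the weld-bot]
12. Porter goes back to the loading dock alone.  [the loading dock: the sort-bot | the warehouse floor: the drill-bot, the grip-bot, the haul-bot, the paint-bot, the weld-bot]
13. Porter goes to the warehouse floor with the sort-bot.  [the loading dock: — | the warehouse floor: the drill-bot, the grip-bot, the haul-bot, the paint-bot, the sort-bot, the weld-bot]

Yes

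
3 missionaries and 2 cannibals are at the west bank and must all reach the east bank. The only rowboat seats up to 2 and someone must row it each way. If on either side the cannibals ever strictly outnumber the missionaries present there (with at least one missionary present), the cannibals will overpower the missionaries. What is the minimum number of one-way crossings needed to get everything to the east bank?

Counting alone: each trip to the east bank takes at most 2 across and each return brings at least 1 back, so after t trips out (and t−1 returns) at most 2t − (t−1) of the 5 are across; that first reaches 5 at t = 4, so at least 7 crossings are needed.
The plan below uses exactly 7 crossings, so it is optimal:
1. 2 cannibals → the east bank.  (the west bank: 3M 0C; the east bank: 0M 2C)
2. 1 cannibal ← the west bank.  (the west bank: 3M 1C; the east bank: 0M 1C)
3. 2 missionaries → the east bank.  (the west bank: 1M 1C; the east bank: 2M 1C)
4. 1 missionary ← the west bank.  (the west bank: 2M 1C; the east bank: 1M 1C)
5. 1 missionary and 1 cannibal → the east bank.  (the west bank: 1M 0C; the east bank: 2M 2C)
6. 1 cannibal ← the west bank.  (the west bank: 1M 1C; the east bank: 2M 1C)
7. 1 missionary and 1 cannibal → the east bank.  (the west bank: 0M 0C; the east bank: 3M 2C)

7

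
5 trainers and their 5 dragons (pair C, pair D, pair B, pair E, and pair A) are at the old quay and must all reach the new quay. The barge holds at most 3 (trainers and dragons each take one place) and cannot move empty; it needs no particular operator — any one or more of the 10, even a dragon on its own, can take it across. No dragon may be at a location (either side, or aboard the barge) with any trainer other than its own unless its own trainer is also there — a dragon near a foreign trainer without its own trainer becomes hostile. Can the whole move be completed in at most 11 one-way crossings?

Yes

Yes — this plan uses 11 crossings (≤ 11):
1. dragon C and trainer C cross → the new quay.
2. trainer C crosses ← the old quay.
3. dragon B, dragon D, and dragon E cross → the new quay.
4. dragon C crosses ← the old quay.
5. trainer B, trainer D, and trainer E cross → the new quay.
6. dragon D and trainer D cross ← the old quay.
7. trainer A, trainer C, and trainer D cross → the new quay.
8. dragon B crosses ← the old quay.
9. dragon C and dragon D cross → the new quay.
10. dragon C crosses ← the old quay.
11. dragon A, dragon B, and dragon C cross → the new quay.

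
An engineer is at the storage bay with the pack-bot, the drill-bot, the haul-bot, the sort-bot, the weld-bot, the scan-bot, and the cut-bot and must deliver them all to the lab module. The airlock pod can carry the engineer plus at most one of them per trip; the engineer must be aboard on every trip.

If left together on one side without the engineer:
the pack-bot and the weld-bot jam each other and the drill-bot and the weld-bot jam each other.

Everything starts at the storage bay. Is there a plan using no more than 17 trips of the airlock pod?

Yes — this plan uses 15 crossings (≤ 17):
1. Engineer goes to the lab module with the weld-bot.  [the storage bay: the cut-bot, the drill-bot, the haul-bot, the pack-bot, the scan-bot, the sort-bot | the lab module: the weld-bot]
2. Engineer goes back to the storage bay alone.  [the storage bay: the cut-bot, the drill-bot, the haul-bot, the pack-bot, the scan-bot, the sort-bot | the lab module: the weld-bot]
3. Engineer goes to the lab module with the pack-bot.  [the storage bay: the cut-bot, the drill-bot, the haul-bot, the scan-bot, the sort-bot | the lab module: the pack-bot, the weld-bot]
4. Engineer goes back to the storage bay with the weld-bot.  [the storage bay: the cut-bot, the drill-bot, the haul-bot, the scan-bot, the sort-bot, the weld-bot | the lab module: the pack-bot]
5. Engineer goes to the lab module with the drill-bot.  [the storage bay: the cut-bot, the haul-bot, the scan-bot, the sort-bot, the weld-bot | the lab module: the drill-bot, the pack-bot]
6. Engineer goes back to the storage bay alone.  [the storage bay: the cut-bot, the haul-bot, the scan-bot, the sort-bot, the weld-bot | the lab module: the drill-bot, the pack-bot]
7. Engineer goes to the lab module with the haul-bot.  [the storage bay: the cut-bot, the scan-bot, the sort-bot, the weld-bot | the lab module: the drill-bot, the haul-bot, the pack-bot]
8. Engineer goes back to the storage bay alone.  [the storage bay: the cut-bot, the scan-bot, the sort-bot, the weld-bot | the lab module: the drill-bot, the haul-bot, the pack-bot]
9. Engineer goes to the lab module with the sort-bot.  [the storage bay: the cut-bot, the scan-bot, the weld-bot | the lab module: the drill-bot, the haul-bot, the pack-bot, the sort-bot]
10. Engineer goes back to the storage bay alone.  [the storage bay: the cut-bot, the scan-bot, the weld-bot | the lab module: the drill-bot, the haul-bot, the pack-bot, the sort-bot]
11. Engineer goes to the lab module with the scan-bot.  [the storage bay: the cut-bot, the weld-bot | the lab module: the drill-bot, the haul-bot, the pack-bot, the scan-bot, the sort-bot]
12. Engineer goes back to the storage bay alone.  [the storage bay: the cut-bot, the weld-bot | the lab module: the drill-bot, the haul-bot, the pack-bot, the scan-bot, the sort-bot]
13. Engineer goes to the lab module with the cut-bot.  [the storage bay: the weld-bot | the lab module: the cut-bot, the drill-bot, the haul-bot, the pack-bot, the scan-bot, the sort-bot]
14. Engineer goes back to the storage bay alone.  [the storage bay: the weld-bot | the lab module: the cut-bot, the drill-bot, the haul-bot, the pack-bot, the scan-bot, the sort-bot]
15. Engineer goes to the lab module with the weld-bot.  [the storage bay: — | the lab module: the cut-bot, the drill-bot, the haul-bot, the pack-bot, the scan-bot, the sort-bot, the weld-bot]

Yes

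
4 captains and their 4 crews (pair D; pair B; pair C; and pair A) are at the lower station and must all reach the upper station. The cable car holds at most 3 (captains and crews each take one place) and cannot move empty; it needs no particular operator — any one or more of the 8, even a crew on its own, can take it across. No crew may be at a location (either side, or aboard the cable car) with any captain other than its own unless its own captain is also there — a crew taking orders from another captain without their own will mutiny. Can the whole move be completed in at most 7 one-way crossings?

No

Counting alone: each trip to the upper station takes at most 3 across and each return brings at least 1 back, so after t trips out (and t−1 returns) at most 3t − (t−1) of the 8 are across; that first reaches 8 at t = 4, so at least 7 crossings are needed.
The safety rule pushes this higher. Following every safe sequence of crossings, the most of the 8 that can be at the upper station as the cable car arrives there on crossing 7 is 7 — never all 8.
So the move cannot be finished within 7 crossings. (The shortest complete plan takes 9:)
1. captain D and crew D cross → the upper station.
2. captain D crosses ← the lower station.
3. captain B, captain D, and crew B cross → the upper station.
4. captain D and crew D cross ← the lower station.
5. captain A, captain C, and captain D cross → the upper station.
6. crew B crosses ← the lower station.
7. crew B and crew D cross → the upper station.
8. crew D crosses ← the lower station.
9. crew A, crew C, and crew D cross → the upper station.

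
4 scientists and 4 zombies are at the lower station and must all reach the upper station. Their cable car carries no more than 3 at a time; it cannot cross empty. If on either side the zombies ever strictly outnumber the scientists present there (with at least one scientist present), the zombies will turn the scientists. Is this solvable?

1. 2 zombies → the upper station.  (the lower station: 4S 2Z; the upper station: 0S 2Z)
2. 1 zombie ← the lower station.  (the lower station: 4S 3Z; the upper station: 0S 1Z)
3. 3 zombies → the upper station.  (the lower station: 4S 0Z; the upper station: 0S 4Z)
4. 1 zombie ← the lower station.  (the lower station: 4S 1Z; the upper station: 0S 3Z)
5. 3 scientists → the upper station.  (the lower station: 1S 1Z; the upper station: 3S 3Z)
6. 1 scientist and 1 zombie ← the lower station.  (the lower station: 2S 2Z; the upper station: 2S 2Z)
7. 2 scientists → the upper station.  (the lower station: 0S 2Z; the upper station: 4S 2Z)
8. 1 zombie ← the lower station.  (the lower station: 0S 3Z; the upper station: 4S 1Z)
9. 3 zombies → the upper station.  (the lower station: 0S 0Z; the upper station: 4S 4Z)

Yes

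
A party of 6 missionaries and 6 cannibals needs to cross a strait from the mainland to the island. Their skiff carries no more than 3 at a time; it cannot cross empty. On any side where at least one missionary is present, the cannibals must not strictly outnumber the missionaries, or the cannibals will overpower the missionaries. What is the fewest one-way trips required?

Following every safe sequence of crossings from the start, the most of the 12 that can be at the island as the skiff arrives there on crossings 1, 3, 5 is 3, 5, 6 respectively; the best ever achieved is 6 of 12.
From crossing 7 on, no configuration arises that was not already reachable earlier: only 17 distinct safe configurations (who is on which side, and where the skiff is) can ever be reached, none of them has everyone across, and every continuation just revisits them. They are: 0 missionaries + 0 cannibals across (skiff back at the start); 0 missionaries + 1 cannibal across (skiff there); 0 missionaries + 1 cannibal across (skiff back at the start); 0 missionaries + 2 cannibals across (skiff there); 0 missionaries + 2 cannibals across (skiff back at the start); 0 missionaries + 3 cannibals across (skiff there); 0 missionaries + 3 cannibals across (skiff back at the start); 0 missionaries + 4 cannibals across (skiff there); 0 missionaries + 4 cannibals across (skiff back at the start); 0 missionaries + 5 cannibals across (skiff there); 0 missionaries + 5 cannibals across (skiff back at the start); 0 missionaries + 6 cannibals across (skiff there); 1 missionary + 1 cannibal across (skiff there); 1 missionary + 1 cannibal across (skiff back at the start); 2 missionaries + 2 cannibals across (skiff there); 2 missionaries + 2 cannibals across (skiff back at the start); 3 missionaries + 3 cannibals across (skiff there). So no valid plan exists.

impossible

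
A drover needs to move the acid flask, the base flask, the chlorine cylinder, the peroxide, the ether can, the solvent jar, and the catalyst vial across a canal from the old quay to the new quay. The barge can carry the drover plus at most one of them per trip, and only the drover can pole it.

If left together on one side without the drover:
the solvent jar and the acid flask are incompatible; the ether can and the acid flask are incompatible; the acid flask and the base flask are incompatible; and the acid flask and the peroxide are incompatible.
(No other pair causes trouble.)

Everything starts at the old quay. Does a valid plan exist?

Following every safe sequence of crossings from the start, the most of the 7 that can be at the new quay as the barge arrives there on crossings 1, 3, 5, 7 is 1, 2, 3, 4 respectively; the best ever achieved is 4 of 7.
From crossing 9 on, no configuration arises that was not already reachable earlier: only 44 distinct safe configurations (who is on which side, and where the barge is) can ever be reached, none of them has everyone across, and every continuation just revisits them. So no valid plan exists.

No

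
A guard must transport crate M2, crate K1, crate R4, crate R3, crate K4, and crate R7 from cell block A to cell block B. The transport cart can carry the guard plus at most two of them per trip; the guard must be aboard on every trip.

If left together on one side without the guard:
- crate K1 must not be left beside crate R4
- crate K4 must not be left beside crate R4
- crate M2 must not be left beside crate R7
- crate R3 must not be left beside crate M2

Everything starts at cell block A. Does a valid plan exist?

Yes

1. Guard goes to cell block B with crate M2 and crate R4.
2. Guard goes back to cell block A alone.
3. Guard goes to cell block B with crate K1 and crate R3.
4. Guard goes back to cell block A with crate M2 and crate R4.
5. Guard goes to cell block B with crate K4 and crate R7.
6. Guard goes back to cell block A alone.
7. Guard goes to cell block B with crate M2 and crate R4.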